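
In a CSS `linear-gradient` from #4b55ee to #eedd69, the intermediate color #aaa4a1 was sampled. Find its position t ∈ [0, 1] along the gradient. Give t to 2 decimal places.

0.58

Invert the lerp on the R channel (largest span, 163): t = (170 − 75) / (238 − 75) = 95/163 = 0.58282.
Check on G: (164 − 85)/(221 − 85) = 0.5809 ✓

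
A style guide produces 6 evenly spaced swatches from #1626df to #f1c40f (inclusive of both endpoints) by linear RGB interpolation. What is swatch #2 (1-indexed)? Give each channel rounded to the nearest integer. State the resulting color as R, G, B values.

(66, 70, 181)

With 6 swatches and endpoints inclusive, swatch 2 sits at t = (2 − 1)/(6 − 1) = 1/5 ≈ 0.2.
#1626df → (22, 38, 223); #f1c40f → (241, 196, 15).
R = 22 + 0.2 × (241 − 22) = 65.8 → 66
G = 38 + 0.2 × (196 − 38) = 69.6 → 70
B = 223 + 0.2 × (15 − 223) = 181.4 → 181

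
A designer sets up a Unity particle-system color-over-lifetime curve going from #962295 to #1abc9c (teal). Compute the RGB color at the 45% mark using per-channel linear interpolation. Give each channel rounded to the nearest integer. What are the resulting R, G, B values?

#962295 → (150, 34, 149); #1abc9c → (26, 188, 156).
45% corresponds to t = 0.45.
R = 150 + 0.45 × (26 − 150) = 150 + 0.45 × -124 = 94.2 → 94
G = 34 + 0.45 × (188 − 34) = 34 + 0.45 × 154 = 103.3 → 103
B = 149 + 0.45 × (156 − 149) = 149 + 0.45 × 7 = 152.15 → 152
So the blended color is (94, 103, 152), about #5e6798.

(94, 103, 152)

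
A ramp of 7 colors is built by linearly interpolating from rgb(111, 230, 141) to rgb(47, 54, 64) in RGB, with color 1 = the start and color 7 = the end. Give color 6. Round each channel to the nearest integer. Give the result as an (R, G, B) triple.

(58, 83, 77)

With 7 swatches and endpoints inclusive, swatch 6 sits at t = (6 − 1)/(7 − 1) = 5/6 ≈ 0.8333.
R = 111 + 0.8333 × (47 − 111) = 57.669 → 58
G = 230 + 0.8333 × (54 − 230) = 83.339 → 83
B = 141 + 0.8333 × (64 − 141) = 76.836 → 77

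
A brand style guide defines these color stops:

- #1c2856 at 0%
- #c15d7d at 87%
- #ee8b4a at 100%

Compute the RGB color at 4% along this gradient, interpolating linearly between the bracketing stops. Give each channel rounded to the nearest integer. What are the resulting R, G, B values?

(36, 42, 88)

4% lies between the 0% and 87% stops, so the local fraction is t = (4 − 0)/(87 − 0) = 4/87 ≈ 0.046.
#1c2856 → (28, 40, 86); #c15d7d → (193, 93, 125).
R = 28 + 0.046 × (193 − 28) = 35.59 → 36
G = 40 + 0.046 × (93 − 40) = 42.438 → 42
B = 86 + 0.046 × (125 − 86) = 87.794 → 88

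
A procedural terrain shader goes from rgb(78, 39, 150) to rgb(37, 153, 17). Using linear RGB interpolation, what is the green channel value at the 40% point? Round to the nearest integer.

85

G = 39 + 0.4 × (153 − 39) = 84.6 → 85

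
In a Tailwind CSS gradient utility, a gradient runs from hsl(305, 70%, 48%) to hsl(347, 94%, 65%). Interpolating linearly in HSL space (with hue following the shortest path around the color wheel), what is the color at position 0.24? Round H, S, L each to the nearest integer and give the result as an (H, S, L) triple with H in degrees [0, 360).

Hue arc: Δh = 347 − 305 = 42° (|Δh| ≤ 180, already the shorter path).
H = 305 + 0.24 × (42) = 315.08 → 315°
S = 70 + 0.24 × (94 − 70) = 75.76 → 76%
L = 48 + 0.24 × (65 − 48) = 52.08 → 52%

(315, 76, 52)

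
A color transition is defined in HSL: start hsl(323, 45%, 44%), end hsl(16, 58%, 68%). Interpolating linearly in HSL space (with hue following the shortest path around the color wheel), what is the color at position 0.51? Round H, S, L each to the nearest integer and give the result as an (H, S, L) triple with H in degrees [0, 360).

Hue: 16 − 323 = -307°, but |-307| > 180 so the shorter arc goes the other way: Δh = -307 + 360 = 53°.
H = 323 + 0.51 × (53) = 350.03 → 350°
S = 45 + 0.51 × (58 − 45) = 51.63 → 52%
L = 44 + 0.51 × (68 − 44) = 56.24 → 56%

(350, 52, 56)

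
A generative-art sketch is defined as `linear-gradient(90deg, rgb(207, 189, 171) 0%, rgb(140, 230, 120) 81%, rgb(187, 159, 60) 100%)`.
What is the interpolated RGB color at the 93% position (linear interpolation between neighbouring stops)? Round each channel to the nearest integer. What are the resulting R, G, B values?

93% lies between the 81% and 100% stops, so the local fraction is t = (93 − 81)/(100 − 81) = 12/19 ≈ 0.6316.
R = 140 + 0.6316 × (187 − 140) = 169.685 → 170
G = 230 + 0.6316 × (159 − 230) = 185.156 → 185
B = 120 + 0.6316 × (60 − 120) = 82.104 → 82

(170, 185, 82)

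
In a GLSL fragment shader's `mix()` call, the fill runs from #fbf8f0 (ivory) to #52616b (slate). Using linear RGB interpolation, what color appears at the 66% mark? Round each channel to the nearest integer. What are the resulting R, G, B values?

(139, 148, 152)

#fbf8f0 → (251, 248, 240); #52616b → (82, 97, 107).
66% corresponds to t = 0.66.
R = 251 + 0.66 × (82 − 251) = 251 + 0.66 × -169 = 139.46 → 139
G = 248 + 0.66 × (97 − 248) = 248 + 0.66 × -151 = 148.34 → 148
B = 240 + 0.66 × (107 − 240) = 240 + 0.66 × -133 = 152.22 → 152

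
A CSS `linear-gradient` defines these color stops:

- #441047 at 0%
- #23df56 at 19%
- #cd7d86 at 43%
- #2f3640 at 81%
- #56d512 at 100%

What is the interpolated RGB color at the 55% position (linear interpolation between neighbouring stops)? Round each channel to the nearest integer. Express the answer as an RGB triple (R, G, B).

55% lies between the 43% and 81% stops, so the local fraction is t = (55 − 43)/(81 − 43) = 12/38 ≈ 0.3158.
#cd7d86 → (205, 125, 134); #2f3640 → (47, 54, 64).
R = 205 + 0.3158 × (47 − 205) = 155.104 → 155
G = 125 + 0.3158 × (54 − 125) = 102.578 → 103
B = 134 + 0.3158 × (64 − 134) = 111.894 → 112

(155, 103, 112)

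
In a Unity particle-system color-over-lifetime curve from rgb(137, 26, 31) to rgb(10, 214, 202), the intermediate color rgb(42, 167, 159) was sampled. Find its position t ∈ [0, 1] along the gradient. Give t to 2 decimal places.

Invert the lerp on the G channel (largest span, 188): t = (167 − 26) / (214 − 26) = 141/188 = 0.75.
Check on R: (42 − 137)/(10 − 137) = 0.748 ✓

0.75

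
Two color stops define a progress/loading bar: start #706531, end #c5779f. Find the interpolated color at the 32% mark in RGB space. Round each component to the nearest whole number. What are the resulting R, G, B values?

(139, 107, 84)

#706531 → (112, 101, 49); #c5779f → (197, 119, 159).
32% corresponds to t = 0.32.
R = 112 + 0.32 × (197 − 112) = 112 + 0.32 × 85 = 139.2 → 139
G = 101 + 0.32 × (119 − 101) = 101 + 0.32 × 18 = 106.76 → 107
B = 49 + 0.32 × (159 − 49) = 49 + 0.32 × 110 = 84.2 → 84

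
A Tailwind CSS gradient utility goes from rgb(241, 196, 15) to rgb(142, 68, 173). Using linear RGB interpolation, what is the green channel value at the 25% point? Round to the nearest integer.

G = 196 + 0.25 × (68 − 196) = 164 → 164

164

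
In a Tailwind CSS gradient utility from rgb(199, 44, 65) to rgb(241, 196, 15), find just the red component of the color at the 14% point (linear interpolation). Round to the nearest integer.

205

R = 199 + 0.14 × (241 − 199) = 204.88 → 205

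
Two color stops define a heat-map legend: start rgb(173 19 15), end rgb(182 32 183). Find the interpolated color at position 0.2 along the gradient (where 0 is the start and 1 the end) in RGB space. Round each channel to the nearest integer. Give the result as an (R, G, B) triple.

(175, 22, 49)

R = 173 + 0.2 × (182 − 173) = 173 + 0.2 × 9 = 174.8 → 175
G = 19 + 0.2 × (32 − 19) = 19 + 0.2 × 13 = 21.6 → 22
B = 15 + 0.2 × (183 − 15) = 15 + 0.2 × 168 = 48.6 → 49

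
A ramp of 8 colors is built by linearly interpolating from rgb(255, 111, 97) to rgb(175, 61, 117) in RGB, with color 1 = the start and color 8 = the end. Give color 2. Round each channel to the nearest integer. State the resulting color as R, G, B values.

With 8 swatches and endpoints inclusive, swatch 2 sits at t = (2 − 1)/(8 − 1) = 1/7 ≈ 0.1429.
R = 255 + 0.1429 × (175 − 255) = 243.568 → 244
G = 111 + 0.1429 × (61 − 111) = 103.855 → 104
B = 97 + 0.1429 × (117 − 97) = 99.858 → 100

(244, 104, 100)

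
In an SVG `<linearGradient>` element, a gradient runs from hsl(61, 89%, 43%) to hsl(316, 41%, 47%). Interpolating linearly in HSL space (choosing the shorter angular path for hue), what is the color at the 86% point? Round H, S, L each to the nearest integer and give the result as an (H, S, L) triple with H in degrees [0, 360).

Hue: 316 − 61 = 255°, but |255| > 180 so the shorter arc goes the other way: Δh = 255 − 360 = -105°.
H = 61 + 0.86 × (-105) = -29.3 → -29 → -29 mod 360 = 331°
S = 89 + 0.86 × (41 − 89) = 47.72 → 48%
L = 43 + 0.86 × (47 − 43) = 46.44 → 46%

(331, 48, 46)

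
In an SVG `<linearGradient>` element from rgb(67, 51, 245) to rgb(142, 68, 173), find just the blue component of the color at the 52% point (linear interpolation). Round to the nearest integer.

208

B = 245 + 0.52 × (173 − 245) = 207.56 → 208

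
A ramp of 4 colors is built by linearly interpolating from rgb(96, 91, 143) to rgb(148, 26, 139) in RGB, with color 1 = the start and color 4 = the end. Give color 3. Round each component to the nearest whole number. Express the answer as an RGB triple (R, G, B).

With 4 swatches and endpoints inclusive, swatch 3 sits at t = (3 − 1)/(4 − 1) = 2/3 ≈ 0.6667.
R = 96 + 0.6667 × (148 − 96) = 130.668 → 131
G = 91 + 0.6667 × (26 − 91) = 47.665 → 48
B = 143 + 0.6667 × (139 − 143) = 140.333 → 140

(131, 48, 140)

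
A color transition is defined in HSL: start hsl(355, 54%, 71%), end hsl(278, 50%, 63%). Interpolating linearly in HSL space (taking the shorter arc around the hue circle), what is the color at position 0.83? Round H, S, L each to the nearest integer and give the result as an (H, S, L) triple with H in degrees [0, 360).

(291, 51, 64)

Hue arc: Δh = 278 − 355 = -77° (|Δh| ≤ 180, already the shorter path).
H = 355 + 0.83 × (-77) = 291.09 → 291°
S = 54 + 0.83 × (50 − 54) = 50.68 → 51%
L = 71 + 0.83 × (63 − 71) = 64.36 → 64%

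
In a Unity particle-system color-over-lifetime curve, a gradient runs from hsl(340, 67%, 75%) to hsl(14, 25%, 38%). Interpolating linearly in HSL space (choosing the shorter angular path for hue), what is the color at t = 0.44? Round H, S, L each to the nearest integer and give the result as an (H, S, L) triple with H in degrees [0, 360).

Hue: 14 − 340 = -326°, but |-326| > 180 so the shorter arc goes the other way: Δh = -326 + 360 = 34°.
H = 340 + 0.44 × (34) = 354.96 → 355°
S = 67 + 0.44 × (25 − 67) = 48.52 → 49%
L = 75 + 0.44 × (38 − 75) = 58.72 → 59%

(355, 49, 59)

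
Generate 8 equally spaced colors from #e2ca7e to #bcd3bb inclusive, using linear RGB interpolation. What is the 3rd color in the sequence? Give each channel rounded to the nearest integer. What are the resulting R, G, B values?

(215, 205, 143)

With 8 swatches and endpoints inclusive, swatch 3 sits at t = (3 − 1)/(8 − 1) = 2/7 ≈ 0.2857.
#e2ca7e → (226, 202, 126); #bcd3bb → (188, 211, 187).
R = 226 + 0.2857 × (188 − 226) = 215.143 → 215
G = 202 + 0.2857 × (211 − 202) = 204.571 → 205
B = 126 + 0.2857 × (187 − 126) = 143.428 → 143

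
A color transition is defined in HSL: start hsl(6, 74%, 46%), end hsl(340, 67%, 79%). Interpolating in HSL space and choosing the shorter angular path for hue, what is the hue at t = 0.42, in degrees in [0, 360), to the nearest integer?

355

Hue: 340 − 6 = 334°, but |334| > 180 so the shorter arc goes the other way: Δh = 334 − 360 = -26°.
H = 6 + 0.42 × (-26) = -4.92 → -5 → -5 mod 360 = 355°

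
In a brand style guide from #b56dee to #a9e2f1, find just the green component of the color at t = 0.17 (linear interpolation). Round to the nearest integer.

129

G₁ = 109 (from #b56dee), G₂ = 226 (from #a9e2f1).
G = 109 + 0.17 × (226 − 109) = 128.89 → 129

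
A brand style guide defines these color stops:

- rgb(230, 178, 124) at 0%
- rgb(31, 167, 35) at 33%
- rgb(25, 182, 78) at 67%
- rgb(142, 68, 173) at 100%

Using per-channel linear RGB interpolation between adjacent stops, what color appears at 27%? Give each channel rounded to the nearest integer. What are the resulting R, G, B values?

(67, 169, 51)

27% lies between the 0% and 33% stops, so the local fraction is t = (27 − 0)/(33 − 0) = 27/33 ≈ 0.8182.
R = 230 + 0.8182 × (31 − 230) = 67.178 → 67
G = 178 + 0.8182 × (167 − 178) = 169 → 169
B = 124 + 0.8182 × (35 − 124) = 51.18 → 51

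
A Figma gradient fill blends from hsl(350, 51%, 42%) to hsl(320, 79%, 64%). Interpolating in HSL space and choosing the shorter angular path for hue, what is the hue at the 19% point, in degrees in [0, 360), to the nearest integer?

344

Hue arc: Δh = 320 − 350 = -30° (|Δh| ≤ 180, already the shorter path).
H = 350 + 0.19 × (-30) = 344.3 → 344°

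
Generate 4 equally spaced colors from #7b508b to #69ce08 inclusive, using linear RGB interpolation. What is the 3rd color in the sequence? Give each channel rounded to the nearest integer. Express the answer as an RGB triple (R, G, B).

(111, 164, 52)

With 4 swatches and endpoints inclusive, swatch 3 sits at t = (3 − 1)/(4 − 1) = 2/3 ≈ 0.6667.
#7b508b → (123, 80, 139); #69ce08 → (105, 206, 8).
R = 123 + 0.6667 × (105 − 123) = 110.999 → 111
G = 80 + 0.6667 × (206 − 80) = 164.004 → 164
B = 139 + 0.6667 × (8 − 139) = 51.662 → 52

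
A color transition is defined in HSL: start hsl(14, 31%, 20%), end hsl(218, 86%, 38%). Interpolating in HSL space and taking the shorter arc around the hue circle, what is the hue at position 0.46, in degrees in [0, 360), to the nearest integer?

302

Hue: 218 − 14 = 204°, but |204| > 180 so the shorter arc goes the other way: Δh = 204 − 360 = -156°.
H = 14 + 0.46 × (-156) = -57.76 → -58 → -58 mod 360 = 302°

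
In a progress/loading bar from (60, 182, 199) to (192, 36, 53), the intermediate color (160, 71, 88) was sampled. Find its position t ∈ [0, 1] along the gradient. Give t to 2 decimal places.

0.76

Invert the lerp on the G channel (largest span, 146): t = (71 − 182) / (36 − 182) = -111/-146 = 0.76027.
Check on R: (160 − 60)/(192 − 60) = 0.7576 ✓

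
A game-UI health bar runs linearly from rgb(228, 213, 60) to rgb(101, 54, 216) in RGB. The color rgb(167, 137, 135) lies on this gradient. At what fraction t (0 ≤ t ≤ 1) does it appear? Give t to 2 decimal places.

0.48

Invert the lerp on the G channel (largest span, 159): t = (137 − 213) / (54 − 213) = -76/-159 = 0.47799.
Check on R: (167 − 228)/(101 − 228) = 0.4803 ✓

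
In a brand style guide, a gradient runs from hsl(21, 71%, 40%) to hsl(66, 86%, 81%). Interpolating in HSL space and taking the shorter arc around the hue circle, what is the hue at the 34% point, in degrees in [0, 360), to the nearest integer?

Hue arc: Δh = 66 − 21 = 45° (|Δh| ≤ 180, already the shorter path).
H = 21 + 0.34 × (45) = 36.3 → 36°

36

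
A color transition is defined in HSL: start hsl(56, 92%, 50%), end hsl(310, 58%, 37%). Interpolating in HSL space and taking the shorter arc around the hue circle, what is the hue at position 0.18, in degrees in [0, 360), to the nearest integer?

37

Hue: 310 − 56 = 254°, but |254| > 180 so the shorter arc goes the other way: Δh = 254 − 360 = -106°.
H = 56 + 0.18 × (-106) = 36.92 → 37°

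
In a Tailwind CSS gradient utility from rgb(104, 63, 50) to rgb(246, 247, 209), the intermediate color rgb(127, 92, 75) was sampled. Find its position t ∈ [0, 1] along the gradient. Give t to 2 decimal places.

0.16

Invert the lerp on the G channel (largest span, 184): t = (92 − 63) / (247 − 63) = 29/184 = 0.15761.
Check on R: (127 − 104)/(246 − 104) = 0.162 ✓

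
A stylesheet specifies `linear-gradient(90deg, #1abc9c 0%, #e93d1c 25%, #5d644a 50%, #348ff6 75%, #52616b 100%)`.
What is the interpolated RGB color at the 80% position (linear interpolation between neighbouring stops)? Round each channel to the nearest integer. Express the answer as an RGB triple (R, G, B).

80% lies between the 75% and 100% stops, so the local fraction is t = (80 − 75)/(100 − 75) = 5/25 ≈ 0.2.
#348ff6 → (52, 143, 246); #52616b → (82, 97, 107).
R = 52 + 0.2 × (82 − 52) = 58 → 58
G = 143 + 0.2 × (97 − 143) = 133.8 → 134
B = 246 + 0.2 × (107 − 246) = 218.2 → 218

(58, 134, 218)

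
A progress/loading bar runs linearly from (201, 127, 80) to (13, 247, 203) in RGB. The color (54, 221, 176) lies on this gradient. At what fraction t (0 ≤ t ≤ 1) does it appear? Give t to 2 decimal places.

Invert the lerp on the R channel (largest span, 188): t = (54 − 201) / (13 − 201) = -147/-188 = 0.78191.
Check on G: (221 − 127)/(247 − 127) = 0.7833 ✓

0.78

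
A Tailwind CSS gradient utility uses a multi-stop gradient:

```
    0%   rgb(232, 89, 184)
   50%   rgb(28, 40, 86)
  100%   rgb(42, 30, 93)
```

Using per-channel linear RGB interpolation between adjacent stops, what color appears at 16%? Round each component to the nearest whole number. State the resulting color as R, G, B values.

16% lies between the 0% and 50% stops, so the local fraction is t = (16 − 0)/(50 − 0) = 16/50 ≈ 0.32.
R = 232 + 0.32 × (28 − 232) = 166.72 → 167
G = 89 + 0.32 × (40 − 89) = 73.32 → 73
B = 184 + 0.32 × (86 − 184) = 152.64 → 153

(167, 73, 153)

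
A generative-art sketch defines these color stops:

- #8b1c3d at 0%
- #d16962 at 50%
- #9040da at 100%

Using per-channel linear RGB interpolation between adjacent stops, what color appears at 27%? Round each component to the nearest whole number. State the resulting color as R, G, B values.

(177, 70, 81)

27% lies between the 0% and 50% stops, so the local fraction is t = (27 − 0)/(50 − 0) = 27/50 ≈ 0.54.
#8b1c3d → (139, 28, 61); #d16962 → (209, 105, 98).
R = 139 + 0.54 × (209 − 139) = 176.8 → 177
G = 28 + 0.54 × (105 − 28) = 69.58 → 70
B = 61 + 0.54 × (98 − 61) = 80.98 → 81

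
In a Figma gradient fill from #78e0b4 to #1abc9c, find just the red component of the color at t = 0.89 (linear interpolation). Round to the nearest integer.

R₁ = 120 (from #78e0b4), R₂ = 26 (from #1abc9c).
R = 120 + 0.89 × (26 − 120) = 36.34 → 36

36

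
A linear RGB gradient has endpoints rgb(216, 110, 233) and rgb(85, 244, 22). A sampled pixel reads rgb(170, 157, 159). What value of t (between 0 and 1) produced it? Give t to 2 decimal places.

0.35

Invert the lerp on the B channel (largest span, 211): t = (159 − 233) / (22 − 233) = -74/-211 = 0.35071.
Check on R: (170 − 216)/(85 − 216) = 0.3511 ✓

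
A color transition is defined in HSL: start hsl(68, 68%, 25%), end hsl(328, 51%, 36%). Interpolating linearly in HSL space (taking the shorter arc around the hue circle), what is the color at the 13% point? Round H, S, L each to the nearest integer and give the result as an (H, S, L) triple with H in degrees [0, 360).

Hue: 328 − 68 = 260°, but |260| > 180 so the shorter arc goes the other way: Δh = 260 − 360 = -100°.
H = 68 + 0.13 × (-100) = 55 → 55°
S = 68 + 0.13 × (51 − 68) = 65.79 → 66%
L = 25 + 0.13 × (36 − 25) = 26.43 → 26%

(55, 66, 26)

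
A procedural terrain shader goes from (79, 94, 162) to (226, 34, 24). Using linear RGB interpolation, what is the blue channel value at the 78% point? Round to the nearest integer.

54

B = 162 + 0.78 × (24 − 162) = 54.36 → 54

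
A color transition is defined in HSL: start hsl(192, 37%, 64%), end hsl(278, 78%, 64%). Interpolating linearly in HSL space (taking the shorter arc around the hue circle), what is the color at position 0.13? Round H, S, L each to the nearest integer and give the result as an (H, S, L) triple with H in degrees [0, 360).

Hue arc: Δh = 278 − 192 = 86° (|Δh| ≤ 180, already the shorter path).
H = 192 + 0.13 × (86) = 203.18 → 203°
S = 37 + 0.13 × (78 − 37) = 42.33 → 42%
L = 64 + 0.13 × (64 − 64) = 64 → 64%

(203, 42, 64)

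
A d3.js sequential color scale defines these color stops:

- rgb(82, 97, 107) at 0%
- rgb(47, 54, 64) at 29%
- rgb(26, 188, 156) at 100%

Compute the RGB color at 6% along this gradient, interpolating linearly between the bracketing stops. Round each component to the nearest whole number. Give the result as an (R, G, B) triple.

(75, 88, 98)

6% lies between the 0% and 29% stops, so the local fraction is t = (6 − 0)/(29 − 0) = 6/29 ≈ 0.2069.
R = 82 + 0.2069 × (47 − 82) = 74.758 → 75
G = 97 + 0.2069 × (54 − 97) = 88.103 → 88
B = 107 + 0.2069 × (64 − 107) = 98.103 → 98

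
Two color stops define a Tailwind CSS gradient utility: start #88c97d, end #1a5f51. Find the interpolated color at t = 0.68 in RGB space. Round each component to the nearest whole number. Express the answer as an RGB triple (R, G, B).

(61, 129, 95)

#88c97d → (136, 201, 125); #1a5f51 → (26, 95, 81).
R = 136 + 0.68 × (26 − 136) = 136 + 0.68 × -110 = 61.2 → 61
G = 201 + 0.68 × (95 − 201) = 201 + 0.68 × -106 = 128.92 → 129
B = 125 + 0.68 × (81 − 125) = 125 + 0.68 × -44 = 95.08 → 95
So the blended color is (61, 129, 95), about #3d815f.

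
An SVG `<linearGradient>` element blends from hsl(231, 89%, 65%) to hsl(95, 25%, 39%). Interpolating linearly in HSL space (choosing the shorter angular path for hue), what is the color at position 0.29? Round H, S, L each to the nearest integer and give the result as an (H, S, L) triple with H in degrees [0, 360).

Hue arc: Δh = 95 − 231 = -136° (|Δh| ≤ 180, already the shorter path).
H = 231 + 0.29 × (-136) = 191.56 → 192°
S = 89 + 0.29 × (25 − 89) = 70.44 → 70%
L = 65 + 0.29 × (39 − 65) = 57.46 → 57%

(192, 70, 57)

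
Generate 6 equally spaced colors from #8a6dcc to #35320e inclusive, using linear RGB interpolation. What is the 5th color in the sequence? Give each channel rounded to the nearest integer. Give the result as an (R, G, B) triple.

(70, 62, 52)

With 6 swatches and endpoints inclusive, swatch 5 sits at t = (5 − 1)/(6 − 1) = 4/5 ≈ 0.8.
#8a6dcc → (138, 109, 204); #35320e → (53, 50, 14).
R = 138 + 0.8 × (53 − 138) = 70 → 70
G = 109 + 0.8 × (50 − 109) = 61.8 → 62
B = 204 + 0.8 × (14 − 204) = 52 → 52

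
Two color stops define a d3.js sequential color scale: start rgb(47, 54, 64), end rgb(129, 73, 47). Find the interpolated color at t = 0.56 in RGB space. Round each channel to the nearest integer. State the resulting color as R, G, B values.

(93, 65, 54)

R = 47 + 0.56 × (129 − 47) = 47 + 0.56 × 82 = 92.92 → 93
G = 54 + 0.56 × (73 − 54) = 54 + 0.56 × 19 = 64.64 → 65
B = 64 + 0.56 × (47 − 64) = 64 + 0.56 × -17 = 54.48 → 54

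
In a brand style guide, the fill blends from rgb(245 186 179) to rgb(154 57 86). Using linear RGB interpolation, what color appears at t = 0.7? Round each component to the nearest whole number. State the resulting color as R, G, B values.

R = 245 + 0.7 × (154 − 245) = 245 + 0.7 × -91 = 181.3 → 181
G = 186 + 0.7 × (57 − 186) = 186 + 0.7 × -129 = 95.7 → 96
B = 179 + 0.7 × (86 − 179) = 179 + 0.7 × -93 = 113.9 → 114

(181, 96, 114)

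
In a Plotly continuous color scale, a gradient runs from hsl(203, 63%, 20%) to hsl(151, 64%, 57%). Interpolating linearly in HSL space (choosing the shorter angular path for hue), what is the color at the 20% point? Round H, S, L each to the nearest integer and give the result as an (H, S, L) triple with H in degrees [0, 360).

Hue arc: Δh = 151 − 203 = -52° (|Δh| ≤ 180, already the shorter path).
H = 203 + 0.2 × (-52) = 192.6 → 193°
S = 63 + 0.2 × (64 − 63) = 63.2 → 63%
L = 20 + 0.2 × (57 − 20) = 27.4 → 27%

(193, 63, 27)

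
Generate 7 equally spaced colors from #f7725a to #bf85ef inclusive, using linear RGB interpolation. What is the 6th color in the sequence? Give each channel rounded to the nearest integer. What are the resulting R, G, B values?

With 7 swatches and endpoints inclusive, swatch 6 sits at t = (6 − 1)/(7 − 1) = 5/6 ≈ 0.8333.
#f7725a → (247, 114, 90); #bf85ef → (191, 133, 239).
R = 247 + 0.8333 × (191 − 247) = 200.335 → 200
G = 114 + 0.8333 × (133 − 114) = 129.833 → 130
B = 90 + 0.8333 × (239 − 90) = 214.162 → 214

(200, 130, 214)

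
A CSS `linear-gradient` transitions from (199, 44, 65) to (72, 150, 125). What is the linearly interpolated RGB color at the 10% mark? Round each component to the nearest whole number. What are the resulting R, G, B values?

10% corresponds to t = 0.1.
R = 199 + 0.1 × (72 − 199) = 199 + 0.1 × -127 = 186.3 → 186
G = 44 + 0.1 × (150 − 44) = 44 + 0.1 × 106 = 54.6 → 55
B = 65 + 0.1 × (125 − 65) = 65 + 0.1 × 60 = 71 → 71

(186, 55, 71)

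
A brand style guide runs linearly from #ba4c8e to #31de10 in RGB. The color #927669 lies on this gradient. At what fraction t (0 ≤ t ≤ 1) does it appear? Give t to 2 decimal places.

Invert the lerp on the G channel (largest span, 146): t = (118 − 76) / (222 − 76) = 42/146 = 0.28767.
Check on R: (146 − 186)/(49 − 186) = 0.292 ✓

0.29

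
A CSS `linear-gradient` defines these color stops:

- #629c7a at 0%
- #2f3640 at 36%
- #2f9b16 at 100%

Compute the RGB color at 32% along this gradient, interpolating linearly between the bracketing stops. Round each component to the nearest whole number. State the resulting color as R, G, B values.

(53, 65, 70)

32% lies between the 0% and 36% stops, so the local fraction is t = (32 − 0)/(36 − 0) = 32/36 ≈ 0.8889.
#629c7a → (98, 156, 122); #2f3640 → (47, 54, 64).
R = 98 + 0.8889 × (47 − 98) = 52.666 → 53
G = 156 + 0.8889 × (54 − 156) = 65.332 → 65
B = 122 + 0.8889 × (64 − 122) = 70.444 → 70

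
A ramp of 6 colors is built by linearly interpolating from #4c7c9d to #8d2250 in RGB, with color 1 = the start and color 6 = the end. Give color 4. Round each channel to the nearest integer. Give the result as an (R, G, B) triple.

(115, 70, 111)

With 6 swatches and endpoints inclusive, swatch 4 sits at t = (4 − 1)/(6 − 1) = 3/5 ≈ 0.6.
#4c7c9d → (76, 124, 157); #8d2250 → (141, 34, 80).
R = 76 + 0.6 × (141 − 76) = 115 → 115
G = 124 + 0.6 × (34 − 124) = 70 → 70
B = 157 + 0.6 × (80 − 157) = 110.8 → 111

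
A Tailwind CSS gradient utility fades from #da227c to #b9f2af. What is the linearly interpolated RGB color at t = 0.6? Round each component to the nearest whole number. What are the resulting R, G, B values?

(198, 159, 155)

#da227c → (218, 34, 124); #b9f2af → (185, 242, 175).
R = 218 + 0.6 × (185 − 218) = 218 + 0.6 × -33 = 198.2 → 198
G = 34 + 0.6 × (242 − 34) = 34 + 0.6 × 208 = 158.8 → 159
B = 124 + 0.6 × (175 − 124) = 124 + 0.6 × 51 = 154.6 → 155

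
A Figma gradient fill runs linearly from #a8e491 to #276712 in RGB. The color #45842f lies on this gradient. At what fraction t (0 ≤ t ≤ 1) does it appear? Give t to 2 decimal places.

Invert the lerp on the R channel (largest span, 129): t = (69 − 168) / (39 − 168) = -99/-129 = 0.76744.
Check on G: (132 − 228)/(103 − 228) = 0.768 ✓

0.77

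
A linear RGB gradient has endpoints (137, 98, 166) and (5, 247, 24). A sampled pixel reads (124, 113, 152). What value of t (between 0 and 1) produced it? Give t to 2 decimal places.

Invert the lerp on the G channel (largest span, 149): t = (113 − 98) / (247 − 98) = 15/149 = 0.10067.
Check on R: (124 − 137)/(5 − 137) = 0.09848 ✓

0.10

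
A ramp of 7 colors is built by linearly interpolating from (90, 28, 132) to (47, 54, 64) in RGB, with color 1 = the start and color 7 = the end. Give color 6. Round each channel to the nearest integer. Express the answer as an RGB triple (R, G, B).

(54, 50, 75)

With 7 swatches and endpoints inclusive, swatch 6 sits at t = (6 − 1)/(7 − 1) = 5/6 ≈ 0.8333.
R = 90 + 0.8333 × (47 − 90) = 54.168 → 54
G = 28 + 0.8333 × (54 − 28) = 49.666 → 50
B = 132 + 0.8333 × (64 − 132) = 75.336 → 75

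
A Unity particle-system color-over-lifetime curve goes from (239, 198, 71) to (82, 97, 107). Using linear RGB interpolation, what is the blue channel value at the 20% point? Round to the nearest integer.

B = 71 + 0.2 × (107 − 71) = 78.2 → 78

78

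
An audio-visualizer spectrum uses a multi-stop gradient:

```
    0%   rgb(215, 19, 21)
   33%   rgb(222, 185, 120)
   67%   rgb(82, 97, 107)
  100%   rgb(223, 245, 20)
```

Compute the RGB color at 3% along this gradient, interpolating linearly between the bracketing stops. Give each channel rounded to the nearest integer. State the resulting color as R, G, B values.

3% lies between the 0% and 33% stops, so the local fraction is t = (3 − 0)/(33 − 0) = 3/33 ≈ 0.0909.
R = 215 + 0.0909 × (222 − 215) = 215.636 → 216
G = 19 + 0.0909 × (185 − 19) = 34.089 → 34
B = 21 + 0.0909 × (120 − 21) = 29.999 → 30

(216, 34, 30)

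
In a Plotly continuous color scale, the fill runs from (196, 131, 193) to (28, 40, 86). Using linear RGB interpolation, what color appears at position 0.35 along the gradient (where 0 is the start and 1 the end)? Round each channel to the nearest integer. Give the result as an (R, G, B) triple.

(137, 99, 156)

R = 196 + 0.35 × (28 − 196) = 196 + 0.35 × -168 = 137.2 → 137
G = 131 + 0.35 × (40 − 131) = 131 + 0.35 × -91 = 99.15 → 99
B = 193 + 0.35 × (86 − 193) = 193 + 0.35 × -107 = 155.55 → 156
So the blended color is (137, 99, 156), about #89639c.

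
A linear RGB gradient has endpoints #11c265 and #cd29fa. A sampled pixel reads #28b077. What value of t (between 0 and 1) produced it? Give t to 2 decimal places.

0.12

Invert the lerp on the R channel (largest span, 188): t = (40 − 17) / (205 − 17) = 23/188 = 0.12234.
Check on G: (176 − 194)/(41 − 194) = 0.1176 ✓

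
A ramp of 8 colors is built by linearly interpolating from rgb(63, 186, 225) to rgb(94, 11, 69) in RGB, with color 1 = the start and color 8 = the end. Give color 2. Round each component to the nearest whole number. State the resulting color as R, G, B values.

With 8 swatches and endpoints inclusive, swatch 2 sits at t = (2 − 1)/(8 − 1) = 1/7 ≈ 0.1429.
R = 63 + 0.1429 × (94 − 63) = 67.43 → 67
G = 186 + 0.1429 × (11 − 186) = 160.993 → 161
B = 225 + 0.1429 × (69 − 225) = 202.708 → 203

(67, 161, 203)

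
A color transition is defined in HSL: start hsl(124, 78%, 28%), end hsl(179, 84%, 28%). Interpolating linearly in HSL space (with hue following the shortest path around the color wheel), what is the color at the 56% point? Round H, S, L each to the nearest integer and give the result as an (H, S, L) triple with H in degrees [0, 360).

(155, 81, 28)

Hue arc: Δh = 179 − 124 = 55° (|Δh| ≤ 180, already the shorter path).
H = 124 + 0.56 × (55) = 154.8 → 155°
S = 78 + 0.56 × (84 − 78) = 81.36 → 81%
L = 28 + 0.56 × (28 − 28) = 28 → 28%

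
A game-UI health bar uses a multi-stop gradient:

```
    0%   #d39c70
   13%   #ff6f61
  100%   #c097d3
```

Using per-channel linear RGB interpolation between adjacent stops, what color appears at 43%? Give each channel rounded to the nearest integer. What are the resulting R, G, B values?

43% lies between the 13% and 100% stops, so the local fraction is t = (43 − 13)/(100 − 13) = 30/87 ≈ 0.3448.
#ff6f61 → (255, 111, 97); #c097d3 → (192, 151, 211).
R = 255 + 0.3448 × (192 − 255) = 233.278 → 233
G = 111 + 0.3448 × (151 − 111) = 124.792 → 125
B = 97 + 0.3448 × (211 − 97) = 136.307 → 136

(233, 125, 136)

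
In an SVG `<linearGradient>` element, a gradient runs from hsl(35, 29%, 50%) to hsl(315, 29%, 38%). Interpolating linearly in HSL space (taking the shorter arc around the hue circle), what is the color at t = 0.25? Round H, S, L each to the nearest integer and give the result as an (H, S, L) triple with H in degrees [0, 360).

Hue: 315 − 35 = 280°, but |280| > 180 so the shorter arc goes the other way: Δh = 280 − 360 = -80°.
H = 35 + 0.25 × (-80) = 15 → 15°
S = 29 + 0.25 × (29 − 29) = 29 → 29%
L = 50 + 0.25 × (38 − 50) = 47 → 47%

(15, 29, 47)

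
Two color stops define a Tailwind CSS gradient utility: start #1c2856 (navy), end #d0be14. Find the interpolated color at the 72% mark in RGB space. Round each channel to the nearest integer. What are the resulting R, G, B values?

(158, 148, 38)

#1c2856 → (28, 40, 86); #d0be14 → (208, 190, 20).
72% corresponds to t = 0.72.
R = 28 + 0.72 × (208 − 28) = 28 + 0.72 × 180 = 157.6 → 158
G = 40 + 0.72 × (190 − 40) = 40 + 0.72 × 150 = 148 → 148
B = 86 + 0.72 × (20 − 86) = 86 + 0.72 × -66 = 38.48 → 38
So the blended color is (158, 148, 38), about #9e9426.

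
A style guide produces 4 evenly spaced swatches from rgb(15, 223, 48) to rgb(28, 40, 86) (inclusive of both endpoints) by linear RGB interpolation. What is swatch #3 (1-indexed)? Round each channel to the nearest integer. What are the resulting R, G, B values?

(24, 101, 73)

With 4 swatches and endpoints inclusive, swatch 3 sits at t = (3 − 1)/(4 − 1) = 2/3 ≈ 0.6667.
R = 15 + 0.6667 × (28 − 15) = 23.667 → 24
G = 223 + 0.6667 × (40 − 223) = 100.994 → 101
B = 48 + 0.6667 × (86 − 48) = 73.335 → 73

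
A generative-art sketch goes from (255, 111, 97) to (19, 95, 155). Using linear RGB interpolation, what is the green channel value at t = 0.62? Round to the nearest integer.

101

G = 111 + 0.62 × (95 − 111) = 101.08 → 101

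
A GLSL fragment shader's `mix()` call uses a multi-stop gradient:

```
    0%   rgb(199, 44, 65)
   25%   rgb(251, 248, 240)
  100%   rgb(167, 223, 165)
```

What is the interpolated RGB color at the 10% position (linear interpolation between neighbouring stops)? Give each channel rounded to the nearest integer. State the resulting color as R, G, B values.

10% lies between the 0% and 25% stops, so the local fraction is t = (10 − 0)/(25 − 0) = 10/25 ≈ 0.4.
R = 199 + 0.4 × (251 − 199) = 219.8 → 220
G = 44 + 0.4 × (248 − 44) = 125.6 → 126
B = 65 + 0.4 × (240 − 65) = 135 → 135

(220, 126, 135)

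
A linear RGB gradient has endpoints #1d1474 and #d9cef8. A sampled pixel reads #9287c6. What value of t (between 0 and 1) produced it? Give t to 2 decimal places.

0.62

Invert the lerp on the R channel (largest span, 188): t = (146 − 29) / (217 − 29) = 117/188 = 0.62234.
Check on G: (135 − 20)/(206 − 20) = 0.6183 ✓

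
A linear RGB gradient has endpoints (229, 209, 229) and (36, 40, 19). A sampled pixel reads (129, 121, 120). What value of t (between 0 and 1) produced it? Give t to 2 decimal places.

Invert the lerp on the B channel (largest span, 210): t = (120 − 229) / (19 − 229) = -109/-210 = 0.51905.
Check on R: (129 − 229)/(36 − 229) = 0.5181 ✓

0.52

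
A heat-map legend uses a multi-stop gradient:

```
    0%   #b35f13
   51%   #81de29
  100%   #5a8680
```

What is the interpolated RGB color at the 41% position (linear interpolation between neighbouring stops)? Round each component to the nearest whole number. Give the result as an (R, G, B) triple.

41% lies between the 0% and 51% stops, so the local fraction is t = (41 − 0)/(51 − 0) = 41/51 ≈ 0.8039.
#b35f13 → (179, 95, 19); #81de29 → (129, 222, 41).
R = 179 + 0.8039 × (129 − 179) = 138.805 → 139
G = 95 + 0.8039 × (222 − 95) = 197.095 → 197
B = 19 + 0.8039 × (41 − 19) = 36.686 → 37

(139, 197, 37)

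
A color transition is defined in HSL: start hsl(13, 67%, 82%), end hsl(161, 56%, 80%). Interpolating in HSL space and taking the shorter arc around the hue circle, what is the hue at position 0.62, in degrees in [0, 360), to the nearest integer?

105

Hue arc: Δh = 161 − 13 = 148° (|Δh| ≤ 180, already the shorter path).
H = 13 + 0.62 × (148) = 104.76 → 105°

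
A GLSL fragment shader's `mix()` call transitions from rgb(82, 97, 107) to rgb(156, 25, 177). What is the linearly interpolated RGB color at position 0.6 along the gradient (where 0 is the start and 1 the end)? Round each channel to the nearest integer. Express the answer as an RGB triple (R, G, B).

R = 82 + 0.6 × (156 − 82) = 82 + 0.6 × 74 = 126.4 → 126
G = 97 + 0.6 × (25 − 97) = 97 + 0.6 × -72 = 53.8 → 54
B = 107 + 0.6 × (177 − 107) = 107 + 0.6 × 70 = 149 → 149

(126, 54, 149)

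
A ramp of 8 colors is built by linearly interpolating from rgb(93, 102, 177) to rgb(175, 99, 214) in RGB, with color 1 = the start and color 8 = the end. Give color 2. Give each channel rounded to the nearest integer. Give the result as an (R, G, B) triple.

(105, 102, 182)

With 8 swatches and endpoints inclusive, swatch 2 sits at t = (2 − 1)/(8 − 1) = 1/7 ≈ 0.1429.
R = 93 + 0.1429 × (175 − 93) = 104.718 → 105
G = 102 + 0.1429 × (99 − 102) = 101.571 → 102
B = 177 + 0.1429 × (214 − 177) = 182.287 → 182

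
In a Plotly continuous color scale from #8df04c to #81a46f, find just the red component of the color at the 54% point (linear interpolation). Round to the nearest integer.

135

R₁ = 141 (from #8df04c), R₂ = 129 (from #81a46f).
R = 141 + 0.54 × (129 − 141) = 134.52 → 135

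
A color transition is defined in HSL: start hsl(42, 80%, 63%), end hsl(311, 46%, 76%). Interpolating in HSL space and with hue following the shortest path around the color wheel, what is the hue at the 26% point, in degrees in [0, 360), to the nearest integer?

18

Hue: 311 − 42 = 269°, but |269| > 180 so the shorter arc goes the other way: Δh = 269 − 360 = -91°.
H = 42 + 0.26 × (-91) = 18.34 → 18°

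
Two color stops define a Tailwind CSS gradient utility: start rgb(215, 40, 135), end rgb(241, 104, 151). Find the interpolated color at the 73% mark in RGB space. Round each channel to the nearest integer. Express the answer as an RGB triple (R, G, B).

(234, 87, 147)

73% corresponds to t = 0.73.
R = 215 + 0.73 × (241 − 215) = 215 + 0.73 × 26 = 233.98 → 234
G = 40 + 0.73 × (104 − 40) = 40 + 0.73 × 64 = 86.72 → 87
B = 135 + 0.73 × (151 − 135) = 135 + 0.73 × 16 = 146.68 → 147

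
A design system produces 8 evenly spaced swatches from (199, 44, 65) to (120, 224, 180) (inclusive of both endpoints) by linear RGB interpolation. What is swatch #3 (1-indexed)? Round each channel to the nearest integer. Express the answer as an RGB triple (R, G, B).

(176, 95, 98)

With 8 swatches and endpoints inclusive, swatch 3 sits at t = (3 − 1)/(8 − 1) = 2/7 ≈ 0.2857.
R = 199 + 0.2857 × (120 − 199) = 176.43 → 176
G = 44 + 0.2857 × (224 − 44) = 95.426 → 95
B = 65 + 0.2857 × (180 − 65) = 97.856 → 98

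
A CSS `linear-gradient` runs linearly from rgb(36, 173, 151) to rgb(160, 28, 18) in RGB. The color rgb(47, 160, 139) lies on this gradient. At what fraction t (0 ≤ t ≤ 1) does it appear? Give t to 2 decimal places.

0.09

Invert the lerp on the G channel (largest span, 145): t = (160 − 173) / (28 − 173) = -13/-145 = 0.089655.
Check on R: (47 − 36)/(160 − 36) = 0.08871 ✓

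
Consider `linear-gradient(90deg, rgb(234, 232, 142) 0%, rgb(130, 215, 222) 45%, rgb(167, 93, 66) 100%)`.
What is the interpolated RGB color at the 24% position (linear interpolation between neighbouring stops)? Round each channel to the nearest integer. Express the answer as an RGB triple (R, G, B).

24% lies between the 0% and 45% stops, so the local fraction is t = (24 − 0)/(45 − 0) = 24/45 ≈ 0.5333.
R = 234 + 0.5333 × (130 − 234) = 178.537 → 179
G = 232 + 0.5333 × (215 − 232) = 222.934 → 223
B = 142 + 0.5333 × (222 − 142) = 184.664 → 185

(179, 223, 185)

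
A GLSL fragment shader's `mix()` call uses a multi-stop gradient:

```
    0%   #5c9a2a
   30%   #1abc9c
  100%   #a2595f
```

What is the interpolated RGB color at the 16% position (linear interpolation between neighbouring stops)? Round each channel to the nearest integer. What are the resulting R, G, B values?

(57, 172, 103)

16% lies between the 0% and 30% stops, so the local fraction is t = (16 − 0)/(30 − 0) = 16/30 ≈ 0.5333.
#5c9a2a → (92, 154, 42); #1abc9c → (26, 188, 156).
R = 92 + 0.5333 × (26 − 92) = 56.802 → 57
G = 154 + 0.5333 × (188 − 154) = 172.132 → 172
B = 42 + 0.5333 × (156 − 42) = 102.796 → 103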